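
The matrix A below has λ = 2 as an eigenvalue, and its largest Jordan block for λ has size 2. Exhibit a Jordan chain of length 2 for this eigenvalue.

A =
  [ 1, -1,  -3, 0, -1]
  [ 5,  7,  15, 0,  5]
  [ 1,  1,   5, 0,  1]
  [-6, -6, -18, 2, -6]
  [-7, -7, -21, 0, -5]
A Jordan chain for λ = 2 of length 2:
v_1 = (-1, 5, 1, -6, -7)ᵀ
v_2 = (1, 0, 0, 0, 0)ᵀ

Let N = A − (2)·I. We want v_2 with N^2 v_2 = 0 but N^1 v_2 ≠ 0; then v_{j-1} := N · v_j for j = 2, …, 2.

Pick v_2 = (1, 0, 0, 0, 0)ᵀ.
Then v_1 = N · v_2 = (-1, 5, 1, -6, -7)ᵀ.

Sanity check: (A − (2)·I) v_1 = (0, 0, 0, 0, 0)ᵀ = 0. ✓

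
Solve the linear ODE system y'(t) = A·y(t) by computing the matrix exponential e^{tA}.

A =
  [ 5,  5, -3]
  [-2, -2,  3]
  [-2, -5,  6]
e^{tA} =
  [2*t*exp(3*t) + exp(3*t), 5*t*exp(3*t), -3*t*exp(3*t)]
  [-2*t*exp(3*t), -5*t*exp(3*t) + exp(3*t), 3*t*exp(3*t)]
  [-2*t*exp(3*t), -5*t*exp(3*t), 3*t*exp(3*t) + exp(3*t)]

Strategy: write A = P · J · P⁻¹ where J is a Jordan canonical form, so e^{tA} = P · e^{tJ} · P⁻¹, and e^{tJ} can be computed block-by-block.

A has Jordan form
J =
  [3, 1, 0]
  [0, 3, 0]
  [0, 0, 3]
(up to reordering of blocks).

Per-block formulas:
  For a 1×1 block at λ = 3: exp(t · [3]) = [e^(3t)].
  For a 2×2 Jordan block J_2(3): exp(t · J_2(3)) = e^(3t)·(I + t·N), where N is the 2×2 nilpotent shift.

After assembling e^{tJ} and conjugating by P, we get:

e^{tA} =
  [2*t*exp(3*t) + exp(3*t), 5*t*exp(3*t), -3*t*exp(3*t)]
  [-2*t*exp(3*t), -5*t*exp(3*t) + exp(3*t), 3*t*exp(3*t)]
  [-2*t*exp(3*t), -5*t*exp(3*t), 3*t*exp(3*t) + exp(3*t)]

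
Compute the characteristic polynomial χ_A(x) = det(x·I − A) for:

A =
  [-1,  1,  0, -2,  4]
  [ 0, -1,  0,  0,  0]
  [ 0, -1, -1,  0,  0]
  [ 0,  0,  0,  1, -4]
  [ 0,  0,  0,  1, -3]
x^5 + 5*x^4 + 10*x^3 + 10*x^2 + 5*x + 1

Expanding det(x·I − A) (e.g. by cofactor expansion or by noting that A is similar to its Jordan form J, which has the same characteristic polynomial as A) gives
  χ_A(x) = x^5 + 5*x^4 + 10*x^3 + 10*x^2 + 5*x + 1
which factors as (x + 1)^5. The eigenvalues (with algebraic multiplicities) are λ = -1 with multiplicity 5.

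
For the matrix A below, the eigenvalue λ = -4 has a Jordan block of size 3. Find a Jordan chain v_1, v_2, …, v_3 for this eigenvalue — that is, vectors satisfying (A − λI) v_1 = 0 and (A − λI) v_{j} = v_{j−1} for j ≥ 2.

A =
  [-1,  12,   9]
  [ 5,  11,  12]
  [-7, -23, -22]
A Jordan chain for λ = -4 of length 3:
v_1 = (6, 6, -10)ᵀ
v_2 = (3, 5, -7)ᵀ
v_3 = (1, 0, 0)ᵀ

Let N = A − (-4)·I. We want v_3 with N^3 v_3 = 0 but N^2 v_3 ≠ 0; then v_{j-1} := N · v_j for j = 3, …, 2.

Pick v_3 = (1, 0, 0)ᵀ.
Then v_2 = N · v_3 = (3, 5, -7)ᵀ.
Then v_1 = N · v_2 = (6, 6, -10)ᵀ.

Sanity check: (A − (-4)·I) v_1 = (0, 0, 0)ᵀ = 0. ✓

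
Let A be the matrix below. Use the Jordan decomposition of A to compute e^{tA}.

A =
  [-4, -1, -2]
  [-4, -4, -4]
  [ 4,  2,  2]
e^{tA} =
  [-2*t*exp(-2*t) + exp(-2*t), -t*exp(-2*t), -2*t*exp(-2*t)]
  [-4*t*exp(-2*t), -2*t*exp(-2*t) + exp(-2*t), -4*t*exp(-2*t)]
  [4*t*exp(-2*t), 2*t*exp(-2*t), 4*t*exp(-2*t) + exp(-2*t)]

Strategy: write A = P · J · P⁻¹ where J is a Jordan canonical form, so e^{tA} = P · e^{tJ} · P⁻¹, and e^{tJ} can be computed block-by-block.

A has Jordan form
J =
  [-2,  1,  0]
  [ 0, -2,  0]
  [ 0,  0, -2]
(up to reordering of blocks).

Per-block formulas:
  For a 2×2 Jordan block J_2(-2): exp(t · J_2(-2)) = e^(-2t)·(I + t·N), where N is the 2×2 nilpotent shift.
  For a 1×1 block at λ = -2: exp(t · [-2]) = [e^(-2t)].

After assembling e^{tJ} and conjugating by P, we get:

e^{tA} =
  [-2*t*exp(-2*t) + exp(-2*t), -t*exp(-2*t), -2*t*exp(-2*t)]
  [-4*t*exp(-2*t), -2*t*exp(-2*t) + exp(-2*t), -4*t*exp(-2*t)]
  [4*t*exp(-2*t), 2*t*exp(-2*t), 4*t*exp(-2*t) + exp(-2*t)]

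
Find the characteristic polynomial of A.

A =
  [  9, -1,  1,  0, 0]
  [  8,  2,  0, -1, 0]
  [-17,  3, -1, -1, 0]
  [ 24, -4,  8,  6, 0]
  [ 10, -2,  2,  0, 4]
x^5 - 20*x^4 + 160*x^3 - 640*x^2 + 1280*x - 1024

Expanding det(x·I − A) (e.g. by cofactor expansion or by noting that A is similar to its Jordan form J, which has the same characteristic polynomial as A) gives
  χ_A(x) = x^5 - 20*x^4 + 160*x^3 - 640*x^2 + 1280*x - 1024
which factors as (x - 4)^5. The eigenvalues (with algebraic multiplicities) are λ = 4 with multiplicity 5.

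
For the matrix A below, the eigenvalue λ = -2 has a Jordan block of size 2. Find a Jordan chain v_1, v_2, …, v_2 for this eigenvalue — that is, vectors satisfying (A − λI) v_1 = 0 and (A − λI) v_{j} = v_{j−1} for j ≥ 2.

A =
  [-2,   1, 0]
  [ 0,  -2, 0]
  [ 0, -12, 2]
A Jordan chain for λ = -2 of length 2:
v_1 = (1, 0, 0)ᵀ
v_2 = (0, 1, 3)ᵀ

Let N = A − (-2)·I. We want v_2 with N^2 v_2 = 0 but N^1 v_2 ≠ 0; then v_{j-1} := N · v_j for j = 2, …, 2.

Pick v_2 = (0, 1, 3)ᵀ.
Then v_1 = N · v_2 = (1, 0, 0)ᵀ.

Sanity check: (A − (-2)·I) v_1 = (0, 0, 0)ᵀ = 0. ✓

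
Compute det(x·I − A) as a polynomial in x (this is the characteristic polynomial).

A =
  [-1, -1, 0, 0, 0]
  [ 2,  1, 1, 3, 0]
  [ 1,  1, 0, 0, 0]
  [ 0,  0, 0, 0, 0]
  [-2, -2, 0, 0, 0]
x^5

Expanding det(x·I − A) (e.g. by cofactor expansion or by noting that A is similar to its Jordan form J, which has the same characteristic polynomial as A) gives
  χ_A(x) = x^5
which factors as x^5. The eigenvalues (with algebraic multiplicities) are λ = 0 with multiplicity 5.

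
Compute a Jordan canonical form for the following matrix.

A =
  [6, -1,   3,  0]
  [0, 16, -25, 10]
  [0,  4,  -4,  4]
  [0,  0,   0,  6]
J_3(6) ⊕ J_1(6)

The characteristic polynomial is
  det(x·I − A) = x^4 - 24*x^3 + 216*x^2 - 864*x + 1296 = (x - 6)^4

Eigenvalues and multiplicities (the geometric multiplicity of λ is n − rank(A − λI), which equals the number of Jordan blocks for λ):
  λ = 6: algebraic multiplicity = 4, geometric multiplicity = 2

Determining the block sizes for each eigenvalue:
  λ = 6: with am = 4 and gm = 2, the partition is not yet determined (e.g. several partitions of 4 into 2 parts exist). Let N = A − (6)·I. Computing rank(N^1) = 2, rank(N^2) = 1, rank(N^3) = 0; the number of blocks of size ≥ j is rank(N^{j−1}) − rank(N^j), giving [2, 1, 1]. So we have 1 block(s) of size 3, 1 block(s) of size 1 → block sizes [3, 1]

Assembling the blocks gives a Jordan form
J =
  [6, 1, 0, 0]
  [0, 6, 1, 0]
  [0, 0, 6, 0]
  [0, 0, 0, 6]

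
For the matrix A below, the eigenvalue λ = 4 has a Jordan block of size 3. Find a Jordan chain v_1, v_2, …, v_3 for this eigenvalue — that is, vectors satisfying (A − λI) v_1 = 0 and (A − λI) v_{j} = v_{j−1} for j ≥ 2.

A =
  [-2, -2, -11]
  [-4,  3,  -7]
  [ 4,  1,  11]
A Jordan chain for λ = 4 of length 3:
v_1 = (3, 2, -2)ᵀ
v_2 = (-2, -1, 1)ᵀ
v_3 = (0, 1, 0)ᵀ

Let N = A − (4)·I. We want v_3 with N^3 v_3 = 0 but N^2 v_3 ≠ 0; then v_{j-1} := N · v_j for j = 3, …, 2.

Pick v_3 = (0, 1, 0)ᵀ.
Then v_2 = N · v_3 = (-2, -1, 1)ᵀ.
Then v_1 = N · v_2 = (3, 2, -2)ᵀ.

Sanity check: (A − (4)·I) v_1 = (0, 0, 0)ᵀ = 0. ✓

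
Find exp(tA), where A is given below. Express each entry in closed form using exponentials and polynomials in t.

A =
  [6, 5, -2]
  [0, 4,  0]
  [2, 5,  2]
e^{tA} =
  [2*t*exp(4*t) + exp(4*t), 5*t*exp(4*t), -2*t*exp(4*t)]
  [0, exp(4*t), 0]
  [2*t*exp(4*t), 5*t*exp(4*t), -2*t*exp(4*t) + exp(4*t)]

Strategy: write A = P · J · P⁻¹ where J is a Jordan canonical form, so e^{tA} = P · e^{tJ} · P⁻¹, and e^{tJ} can be computed block-by-block.

A has Jordan form
J =
  [4, 1, 0]
  [0, 4, 0]
  [0, 0, 4]
(up to reordering of blocks).

Per-block formulas:
  For a 2×2 Jordan block J_2(4): exp(t · J_2(4)) = e^(4t)·(I + t·N), where N is the 2×2 nilpotent shift.
  For a 1×1 block at λ = 4: exp(t · [4]) = [e^(4t)].

After assembling e^{tJ} and conjugating by P, we get:

e^{tA} =
  [2*t*exp(4*t) + exp(4*t), 5*t*exp(4*t), -2*t*exp(4*t)]
  [0, exp(4*t), 0]
  [2*t*exp(4*t), 5*t*exp(4*t), -2*t*exp(4*t) + exp(4*t)]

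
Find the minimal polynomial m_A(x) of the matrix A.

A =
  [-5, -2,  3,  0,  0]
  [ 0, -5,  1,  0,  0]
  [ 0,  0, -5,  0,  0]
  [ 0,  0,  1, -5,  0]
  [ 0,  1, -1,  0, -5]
x^3 + 15*x^2 + 75*x + 125

The characteristic polynomial is χ_A(x) = (x + 5)^5, so the eigenvalues are known. The minimal polynomial is
  m_A(x) = Π_λ (x − λ)^{k_λ}
where k_λ is the size of the *largest* Jordan block for λ (equivalently, the smallest k with (A − λI)^k v = 0 for every generalised eigenvector v of λ).

  λ = -5: largest Jordan block has size 3, contributing (x + 5)^3

So m_A(x) = (x + 5)^3 = x^3 + 15*x^2 + 75*x + 125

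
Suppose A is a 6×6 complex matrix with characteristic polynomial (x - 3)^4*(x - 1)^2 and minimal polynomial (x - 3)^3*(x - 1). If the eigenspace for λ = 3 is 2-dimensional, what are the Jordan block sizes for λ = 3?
Block sizes for λ = 3: [3, 1]

Step 1 — from the characteristic polynomial, algebraic multiplicity of λ = 3 is 4. From dim ker(A − (3)·I) = 2, there are exactly 2 Jordan blocks for λ = 3.
Step 2 — from the minimal polynomial, the factor (x − 3)^3 tells us the largest block for λ = 3 has size 3.
Step 3 — with total size 4, 2 blocks, and largest block 3, the block sizes (in nonincreasing order) are [3, 1].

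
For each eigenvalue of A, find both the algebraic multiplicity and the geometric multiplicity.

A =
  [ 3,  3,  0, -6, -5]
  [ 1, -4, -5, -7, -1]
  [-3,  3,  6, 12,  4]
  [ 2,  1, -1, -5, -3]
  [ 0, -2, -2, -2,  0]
λ = 0: alg = 5, geom = 2

Step 1 — factor the characteristic polynomial to read off the algebraic multiplicities:
  χ_A(x) = x^5

Step 2 — compute geometric multiplicities via the rank-nullity identity g(λ) = n − rank(A − λI):
  rank(A − (0)·I) = 3, so dim ker(A − (0)·I) = n − 3 = 2

Summary:
  λ = 0: algebraic multiplicity = 5, geometric multiplicity = 2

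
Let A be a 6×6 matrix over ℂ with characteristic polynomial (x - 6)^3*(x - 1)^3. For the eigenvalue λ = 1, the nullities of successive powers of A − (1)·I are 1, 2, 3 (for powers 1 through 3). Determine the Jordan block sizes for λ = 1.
Block sizes for λ = 1: [3]

From the dimensions of kernels of powers, the number of Jordan blocks of size at least j is d_j − d_{j−1} where d_j = dim ker(N^j) (with d_0 = 0). Computing the differences gives [1, 1, 1].
The number of blocks of size exactly k is (#blocks of size ≥ k) − (#blocks of size ≥ k + 1), so the partition is: 1 block(s) of size 3.
In nonincreasing order the block sizes are [3].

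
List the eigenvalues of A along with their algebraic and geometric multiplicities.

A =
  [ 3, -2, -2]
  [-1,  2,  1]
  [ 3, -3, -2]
λ = 1: alg = 3, geom = 2

Step 1 — factor the characteristic polynomial to read off the algebraic multiplicities:
  χ_A(x) = (x - 1)^3

Step 2 — compute geometric multiplicities via the rank-nullity identity g(λ) = n − rank(A − λI):
  rank(A − (1)·I) = 1, so dim ker(A − (1)·I) = n − 1 = 2

Summary:
  λ = 1: algebraic multiplicity = 3, geometric multiplicity = 2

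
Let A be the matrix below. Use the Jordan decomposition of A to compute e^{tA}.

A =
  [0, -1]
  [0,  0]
e^{tA} =
  [1, -t]
  [0, 1]

Strategy: write A = P · J · P⁻¹ where J is a Jordan canonical form, so e^{tA} = P · e^{tJ} · P⁻¹, and e^{tJ} can be computed block-by-block.

A has Jordan form
J =
  [0, 1]
  [0, 0]
(up to reordering of blocks).

Per-block formulas:
  For a 2×2 Jordan block J_2(0): exp(t · J_2(0)) = e^(0t)·(I + t·N), where N is the 2×2 nilpotent shift.

After assembling e^{tJ} and conjugating by P, we get:

e^{tA} =
  [1, -t]
  [0, 1]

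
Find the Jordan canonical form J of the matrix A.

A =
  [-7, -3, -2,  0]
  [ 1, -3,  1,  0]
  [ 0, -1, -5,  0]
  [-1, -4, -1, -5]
J_3(-5) ⊕ J_1(-5)

The characteristic polynomial is
  det(x·I − A) = x^4 + 20*x^3 + 150*x^2 + 500*x + 625 = (x + 5)^4

Eigenvalues and multiplicities (the geometric multiplicity of λ is n − rank(A − λI), which equals the number of Jordan blocks for λ):
  λ = -5: algebraic multiplicity = 4, geometric multiplicity = 2

Determining the block sizes for each eigenvalue:
  λ = -5: with am = 4 and gm = 2, the partition is not yet determined (e.g. several partitions of 4 into 2 parts exist). Let N = A − (-5)·I. Computing rank(N^1) = 2, rank(N^2) = 1, rank(N^3) = 0; the number of blocks of size ≥ j is rank(N^{j−1}) − rank(N^j), giving [2, 1, 1]. So we have 1 block(s) of size 3, 1 block(s) of size 1 → block sizes [3, 1]

Assembling the blocks gives a Jordan form
J =
  [-5,  1,  0,  0]
  [ 0, -5,  1,  0]
  [ 0,  0, -5,  0]
  [ 0,  0,  0, -5]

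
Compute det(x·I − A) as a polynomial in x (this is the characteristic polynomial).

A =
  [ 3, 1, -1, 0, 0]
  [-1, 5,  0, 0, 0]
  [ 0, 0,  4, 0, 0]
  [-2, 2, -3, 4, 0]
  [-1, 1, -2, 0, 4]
x^5 - 20*x^4 + 160*x^3 - 640*x^2 + 1280*x - 1024

Expanding det(x·I − A) (e.g. by cofactor expansion or by noting that A is similar to its Jordan form J, which has the same characteristic polynomial as A) gives
  χ_A(x) = x^5 - 20*x^4 + 160*x^3 - 640*x^2 + 1280*x - 1024
which factors as (x - 4)^5. The eigenvalues (with algebraic multiplicities) are λ = 4 with multiplicity 5.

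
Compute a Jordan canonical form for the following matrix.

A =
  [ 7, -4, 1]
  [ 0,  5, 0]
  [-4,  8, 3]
J_2(5) ⊕ J_1(5)

The characteristic polynomial is
  det(x·I − A) = x^3 - 15*x^2 + 75*x - 125 = (x - 5)^3

Eigenvalues and multiplicities (the geometric multiplicity of λ is n − rank(A − λI), which equals the number of Jordan blocks for λ):
  λ = 5: algebraic multiplicity = 3, geometric multiplicity = 2

Determining the block sizes for each eigenvalue:
  λ = 5: 2 blocks summing to 3 forces exactly one block of size 2 and the rest size 1 → block sizes [2, 1]

Assembling the blocks gives a Jordan form
J =
  [5, 1, 0]
  [0, 5, 0]
  [0, 0, 5]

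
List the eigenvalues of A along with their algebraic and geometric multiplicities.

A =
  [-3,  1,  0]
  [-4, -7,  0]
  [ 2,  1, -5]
λ = -5: alg = 3, geom = 2

Step 1 — factor the characteristic polynomial to read off the algebraic multiplicities:
  χ_A(x) = (x + 5)^3

Step 2 — compute geometric multiplicities via the rank-nullity identity g(λ) = n − rank(A − λI):
  rank(A − (-5)·I) = 1, so dim ker(A − (-5)·I) = n − 1 = 2

Summary:
  λ = -5: algebraic multiplicity = 3, geometric multiplicity = 2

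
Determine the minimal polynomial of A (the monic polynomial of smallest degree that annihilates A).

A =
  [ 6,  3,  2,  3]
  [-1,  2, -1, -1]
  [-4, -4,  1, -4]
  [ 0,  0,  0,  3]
x^3 - 9*x^2 + 27*x - 27

The characteristic polynomial is χ_A(x) = (x - 3)^4, so the eigenvalues are known. The minimal polynomial is
  m_A(x) = Π_λ (x − λ)^{k_λ}
where k_λ is the size of the *largest* Jordan block for λ (equivalently, the smallest k with (A − λI)^k v = 0 for every generalised eigenvector v of λ).

  λ = 3: largest Jordan block has size 3, contributing (x − 3)^3

So m_A(x) = (x - 3)^3 = x^3 - 9*x^2 + 27*x - 27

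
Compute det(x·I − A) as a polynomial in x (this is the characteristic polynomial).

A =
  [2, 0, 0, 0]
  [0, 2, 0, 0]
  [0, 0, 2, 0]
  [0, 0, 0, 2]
x^4 - 8*x^3 + 24*x^2 - 32*x + 16

Expanding det(x·I − A) (e.g. by cofactor expansion or by noting that A is similar to its Jordan form J, which has the same characteristic polynomial as A) gives
  χ_A(x) = x^4 - 8*x^3 + 24*x^2 - 32*x + 16
which factors as (x - 2)^4. The eigenvalues (with algebraic multiplicities) are λ = 2 with multiplicity 4.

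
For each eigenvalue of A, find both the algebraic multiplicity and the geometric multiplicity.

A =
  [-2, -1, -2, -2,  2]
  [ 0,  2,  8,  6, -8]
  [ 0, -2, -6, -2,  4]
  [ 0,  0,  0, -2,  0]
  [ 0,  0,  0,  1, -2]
λ = -2: alg = 5, geom = 3

Step 1 — factor the characteristic polynomial to read off the algebraic multiplicities:
  χ_A(x) = (x + 2)^5

Step 2 — compute geometric multiplicities via the rank-nullity identity g(λ) = n − rank(A − λI):
  rank(A − (-2)·I) = 2, so dim ker(A − (-2)·I) = n − 2 = 3

Summary:
  λ = -2: algebraic multiplicity = 5, geometric multiplicity = 3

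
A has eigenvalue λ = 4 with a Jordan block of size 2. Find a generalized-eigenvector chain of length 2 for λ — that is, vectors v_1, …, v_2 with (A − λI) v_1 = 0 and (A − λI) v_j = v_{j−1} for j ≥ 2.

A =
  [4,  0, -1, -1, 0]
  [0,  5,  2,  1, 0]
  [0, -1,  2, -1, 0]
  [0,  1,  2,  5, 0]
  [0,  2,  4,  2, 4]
A Jordan chain for λ = 4 of length 2:
v_1 = (0, 1, -1, 1, 2)ᵀ
v_2 = (0, 1, 0, 0, 0)ᵀ

Let N = A − (4)·I. We want v_2 with N^2 v_2 = 0 but N^1 v_2 ≠ 0; then v_{j-1} := N · v_j for j = 2, …, 2.

Pick v_2 = (0, 1, 0, 0, 0)ᵀ.
Then v_1 = N · v_2 = (0, 1, -1, 1, 2)ᵀ.

Sanity check: (A − (4)·I) v_1 = (0, 0, 0, 0, 0)ᵀ = 0. ✓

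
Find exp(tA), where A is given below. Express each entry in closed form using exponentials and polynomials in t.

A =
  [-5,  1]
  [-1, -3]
e^{tA} =
  [-t*exp(-4*t) + exp(-4*t), t*exp(-4*t)]
  [-t*exp(-4*t), t*exp(-4*t) + exp(-4*t)]

Strategy: write A = P · J · P⁻¹ where J is a Jordan canonical form, so e^{tA} = P · e^{tJ} · P⁻¹, and e^{tJ} can be computed block-by-block.

A has Jordan form
J =
  [-4,  1]
  [ 0, -4]
(up to reordering of blocks).

Per-block formulas:
  For a 2×2 Jordan block J_2(-4): exp(t · J_2(-4)) = e^(-4t)·(I + t·N), where N is the 2×2 nilpotent shift.

After assembling e^{tJ} and conjugating by P, we get:

e^{tA} =
  [-t*exp(-4*t) + exp(-4*t), t*exp(-4*t)]
  [-t*exp(-4*t), t*exp(-4*t) + exp(-4*t)]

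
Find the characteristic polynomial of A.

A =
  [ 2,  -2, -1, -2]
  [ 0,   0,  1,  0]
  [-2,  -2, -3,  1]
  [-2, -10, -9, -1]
x^4 + 2*x^3

Expanding det(x·I − A) (e.g. by cofactor expansion or by noting that A is similar to its Jordan form J, which has the same characteristic polynomial as A) gives
  χ_A(x) = x^4 + 2*x^3
which factors as x^3*(x + 2). The eigenvalues (with algebraic multiplicities) are λ = -2 with multiplicity 1, λ = 0 with multiplicity 3.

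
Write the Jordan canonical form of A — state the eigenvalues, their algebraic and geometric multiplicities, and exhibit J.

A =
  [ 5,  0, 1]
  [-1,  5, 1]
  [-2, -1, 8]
J_3(6)

The characteristic polynomial is
  det(x·I − A) = x^3 - 18*x^2 + 108*x - 216 = (x - 6)^3

Eigenvalues and multiplicities (the geometric multiplicity of λ is n − rank(A − λI), which equals the number of Jordan blocks for λ):
  λ = 6: algebraic multiplicity = 3, geometric multiplicity = 1

Determining the block sizes for each eigenvalue:
  λ = 6: one block (gm = 1), so the single block has size am = 3 → block sizes [3]

Assembling the blocks gives a Jordan form
J =
  [6, 1, 0]
  [0, 6, 1]
  [0, 0, 6]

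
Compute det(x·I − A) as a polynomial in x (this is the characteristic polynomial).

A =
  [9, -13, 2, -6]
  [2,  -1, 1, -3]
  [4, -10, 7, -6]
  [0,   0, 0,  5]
x^4 - 20*x^3 + 150*x^2 - 500*x + 625

Expanding det(x·I − A) (e.g. by cofactor expansion or by noting that A is similar to its Jordan form J, which has the same characteristic polynomial as A) gives
  χ_A(x) = x^4 - 20*x^3 + 150*x^2 - 500*x + 625
which factors as (x - 5)^4. The eigenvalues (with algebraic multiplicities) are λ = 5 with multiplicity 4.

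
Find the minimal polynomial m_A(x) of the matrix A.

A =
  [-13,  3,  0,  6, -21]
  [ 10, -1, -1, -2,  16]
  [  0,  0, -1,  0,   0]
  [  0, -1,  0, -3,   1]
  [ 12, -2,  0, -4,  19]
x^4 - 2*x^3 - 12*x^2 - 14*x - 5

The characteristic polynomial is χ_A(x) = (x - 5)*(x + 1)^4, so the eigenvalues are known. The minimal polynomial is
  m_A(x) = Π_λ (x − λ)^{k_λ}
where k_λ is the size of the *largest* Jordan block for λ (equivalently, the smallest k with (A − λI)^k v = 0 for every generalised eigenvector v of λ).

  λ = -1: largest Jordan block has size 3, contributing (x + 1)^3
  λ = 5: largest Jordan block has size 1, contributing (x − 5)

So m_A(x) = (x - 5)*(x + 1)^3 = x^4 - 2*x^3 - 12*x^2 - 14*x - 5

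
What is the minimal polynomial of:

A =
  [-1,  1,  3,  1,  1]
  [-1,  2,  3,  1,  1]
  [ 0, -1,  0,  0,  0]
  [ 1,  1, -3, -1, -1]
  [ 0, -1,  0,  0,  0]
x^3

The characteristic polynomial is χ_A(x) = x^5, so the eigenvalues are known. The minimal polynomial is
  m_A(x) = Π_λ (x − λ)^{k_λ}
where k_λ is the size of the *largest* Jordan block for λ (equivalently, the smallest k with (A − λI)^k v = 0 for every generalised eigenvector v of λ).

  λ = 0: largest Jordan block has size 3, contributing (x − 0)^3

So m_A(x) = x^3 = x^3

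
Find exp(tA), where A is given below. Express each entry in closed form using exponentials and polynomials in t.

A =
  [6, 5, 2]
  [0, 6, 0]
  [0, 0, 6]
e^{tA} =
  [exp(6*t), 5*t*exp(6*t), 2*t*exp(6*t)]
  [0, exp(6*t), 0]
  [0, 0, exp(6*t)]

Strategy: write A = P · J · P⁻¹ where J is a Jordan canonical form, so e^{tA} = P · e^{tJ} · P⁻¹, and e^{tJ} can be computed block-by-block.

A has Jordan form
J =
  [6, 1, 0]
  [0, 6, 0]
  [0, 0, 6]
(up to reordering of blocks).

Per-block formulas:
  For a 1×1 block at λ = 6: exp(t · [6]) = [e^(6t)].
  For a 2×2 Jordan block J_2(6): exp(t · J_2(6)) = e^(6t)·(I + t·N), where N is the 2×2 nilpotent shift.

After assembling e^{tJ} and conjugating by P, we get:

e^{tA} =
  [exp(6*t), 5*t*exp(6*t), 2*t*exp(6*t)]
  [0, exp(6*t), 0]
  [0, 0, exp(6*t)]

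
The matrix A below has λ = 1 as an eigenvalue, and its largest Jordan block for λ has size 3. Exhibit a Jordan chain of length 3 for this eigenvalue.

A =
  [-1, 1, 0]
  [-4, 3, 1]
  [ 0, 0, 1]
A Jordan chain for λ = 1 of length 3:
v_1 = (1, 2, 0)ᵀ
v_2 = (0, 1, 0)ᵀ
v_3 = (0, 0, 1)ᵀ

Let N = A − (1)·I. We want v_3 with N^3 v_3 = 0 but N^2 v_3 ≠ 0; then v_{j-1} := N · v_j for j = 3, …, 2.

Pick v_3 = (0, 0, 1)ᵀ.
Then v_2 = N · v_3 = (0, 1, 0)ᵀ.
Then v_1 = N · v_2 = (1, 2, 0)ᵀ.

Sanity check: (A − (1)·I) v_1 = (0, 0, 0)ᵀ = 0. ✓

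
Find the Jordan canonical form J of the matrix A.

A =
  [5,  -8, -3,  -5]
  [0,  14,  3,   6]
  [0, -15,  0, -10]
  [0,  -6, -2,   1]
J_3(5) ⊕ J_1(5)

The characteristic polynomial is
  det(x·I − A) = x^4 - 20*x^3 + 150*x^2 - 500*x + 625 = (x - 5)^4

Eigenvalues and multiplicities (the geometric multiplicity of λ is n − rank(A − λI), which equals the number of Jordan blocks for λ):
  λ = 5: algebraic multiplicity = 4, geometric multiplicity = 2

Determining the block sizes for each eigenvalue:
  λ = 5: with am = 4 and gm = 2, the partition is not yet determined (e.g. several partitions of 4 into 2 parts exist). Let N = A − (5)·I. Computing rank(N^1) = 2, rank(N^2) = 1, rank(N^3) = 0; the number of blocks of size ≥ j is rank(N^{j−1}) − rank(N^j), giving [2, 1, 1]. So we have 1 block(s) of size 3, 1 block(s) of size 1 → block sizes [3, 1]

Assembling the blocks gives a Jordan form
J =
  [5, 1, 0, 0]
  [0, 5, 1, 0]
  [0, 0, 5, 0]
  [0, 0, 0, 5]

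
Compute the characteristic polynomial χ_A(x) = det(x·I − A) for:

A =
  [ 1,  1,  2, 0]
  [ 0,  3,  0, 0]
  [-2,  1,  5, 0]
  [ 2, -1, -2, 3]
x^4 - 12*x^3 + 54*x^2 - 108*x + 81

Expanding det(x·I − A) (e.g. by cofactor expansion or by noting that A is similar to its Jordan form J, which has the same characteristic polynomial as A) gives
  χ_A(x) = x^4 - 12*x^3 + 54*x^2 - 108*x + 81
which factors as (x - 3)^4. The eigenvalues (with algebraic multiplicities) are λ = 3 with multiplicity 4.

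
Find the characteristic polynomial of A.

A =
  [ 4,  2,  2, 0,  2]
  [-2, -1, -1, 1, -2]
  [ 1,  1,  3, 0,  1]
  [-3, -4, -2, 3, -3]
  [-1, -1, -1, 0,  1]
x^5 - 10*x^4 + 40*x^3 - 80*x^2 + 80*x - 32

Expanding det(x·I − A) (e.g. by cofactor expansion or by noting that A is similar to its Jordan form J, which has the same characteristic polynomial as A) gives
  χ_A(x) = x^5 - 10*x^4 + 40*x^3 - 80*x^2 + 80*x - 32
which factors as (x - 2)^5. The eigenvalues (with algebraic multiplicities) are λ = 2 with multiplicity 5.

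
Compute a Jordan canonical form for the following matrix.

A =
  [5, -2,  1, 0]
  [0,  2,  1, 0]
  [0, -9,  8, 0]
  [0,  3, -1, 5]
J_3(5) ⊕ J_1(5)

The characteristic polynomial is
  det(x·I − A) = x^4 - 20*x^3 + 150*x^2 - 500*x + 625 = (x - 5)^4

Eigenvalues and multiplicities (the geometric multiplicity of λ is n − rank(A − λI), which equals the number of Jordan blocks for λ):
  λ = 5: algebraic multiplicity = 4, geometric multiplicity = 2

Determining the block sizes for each eigenvalue:
  λ = 5: with am = 4 and gm = 2, the partition is not yet determined (e.g. several partitions of 4 into 2 parts exist). Let N = A − (5)·I. Computing rank(N^1) = 2, rank(N^2) = 1, rank(N^3) = 0; the number of blocks of size ≥ j is rank(N^{j−1}) − rank(N^j), giving [2, 1, 1]. So we have 1 block(s) of size 3, 1 block(s) of size 1 → block sizes [3, 1]

Assembling the blocks gives a Jordan form
J =
  [5, 1, 0, 0]
  [0, 5, 1, 0]
  [0, 0, 5, 0]
  [0, 0, 0, 5]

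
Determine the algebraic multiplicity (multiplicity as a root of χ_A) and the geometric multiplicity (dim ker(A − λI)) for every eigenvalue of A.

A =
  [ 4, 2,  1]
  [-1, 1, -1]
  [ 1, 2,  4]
λ = 3: alg = 3, geom = 2

Step 1 — factor the characteristic polynomial to read off the algebraic multiplicities:
  χ_A(x) = (x - 3)^3

Step 2 — compute geometric multiplicities via the rank-nullity identity g(λ) = n − rank(A − λI):
  rank(A − (3)·I) = 1, so dim ker(A − (3)·I) = n − 1 = 2

Summary:
  λ = 3: algebraic multiplicity = 3, geometric multiplicity = 2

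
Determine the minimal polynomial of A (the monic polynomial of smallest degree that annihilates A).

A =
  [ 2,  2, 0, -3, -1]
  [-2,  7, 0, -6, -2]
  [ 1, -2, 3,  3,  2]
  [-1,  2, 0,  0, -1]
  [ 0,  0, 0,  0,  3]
x^2 - 6*x + 9

The characteristic polynomial is χ_A(x) = (x - 3)^5, so the eigenvalues are known. The minimal polynomial is
  m_A(x) = Π_λ (x − λ)^{k_λ}
where k_λ is the size of the *largest* Jordan block for λ (equivalently, the smallest k with (A − λI)^k v = 0 for every generalised eigenvector v of λ).

  λ = 3: largest Jordan block has size 2, contributing (x − 3)^2

So m_A(x) = (x - 3)^2 = x^2 - 6*x + 9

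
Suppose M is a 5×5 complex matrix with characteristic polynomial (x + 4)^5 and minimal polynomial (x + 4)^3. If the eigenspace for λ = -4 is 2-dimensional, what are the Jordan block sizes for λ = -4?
Block sizes for λ = -4: [3, 2]

Step 1 — from the characteristic polynomial, algebraic multiplicity of λ = -4 is 5. From dim ker(M − (-4)·I) = 2, there are exactly 2 Jordan blocks for λ = -4.
Step 2 — from the minimal polynomial, the factor (x + 4)^3 tells us the largest block for λ = -4 has size 3.
Step 3 — with total size 5, 2 blocks, and largest block 3, the block sizes (in nonincreasing order) are [3, 2].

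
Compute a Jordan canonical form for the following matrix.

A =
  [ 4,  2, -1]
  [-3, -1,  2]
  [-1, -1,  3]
J_3(2)

The characteristic polynomial is
  det(x·I − A) = x^3 - 6*x^2 + 12*x - 8 = (x - 2)^3

Eigenvalues and multiplicities (the geometric multiplicity of λ is n − rank(A − λI), which equals the number of Jordan blocks for λ):
  λ = 2: algebraic multiplicity = 3, geometric multiplicity = 1

Determining the block sizes for each eigenvalue:
  λ = 2: one block (gm = 1), so the single block has size am = 3 → block sizes [3]

Assembling the blocks gives a Jordan form
J =
  [2, 1, 0]
  [0, 2, 1]
  [0, 0, 2]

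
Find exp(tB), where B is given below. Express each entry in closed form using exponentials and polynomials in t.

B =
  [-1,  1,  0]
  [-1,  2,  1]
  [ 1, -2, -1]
e^{tB} =
  [1 - t, t^2/2 + t, t^2/2]
  [-t, t^2/2 + 2*t + 1, t^2/2 + t]
  [t, -t^2/2 - 2*t, -t^2/2 - t + 1]

Strategy: write B = P · J · P⁻¹ where J is a Jordan canonical form, so e^{tB} = P · e^{tJ} · P⁻¹, and e^{tJ} can be computed block-by-block.

B has Jordan form
J =
  [0, 1, 0]
  [0, 0, 1]
  [0, 0, 0]
(up to reordering of blocks).

Per-block formulas:
  For a 3×3 Jordan block J_3(0): exp(t · J_3(0)) = e^(0t)·(I + t·N + (t^2/2)·N^2), where N is the 3×3 nilpotent shift.

After assembling e^{tJ} and conjugating by P, we get:

e^{tB} =
  [1 - t, t^2/2 + t, t^2/2]
  [-t, t^2/2 + 2*t + 1, t^2/2 + t]
  [t, -t^2/2 - 2*t, -t^2/2 - t + 1]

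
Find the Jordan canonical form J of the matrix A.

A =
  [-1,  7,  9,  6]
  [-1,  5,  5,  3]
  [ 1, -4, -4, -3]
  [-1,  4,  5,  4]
J_3(1) ⊕ J_1(1)

The characteristic polynomial is
  det(x·I − A) = x^4 - 4*x^3 + 6*x^2 - 4*x + 1 = (x - 1)^4

Eigenvalues and multiplicities (the geometric multiplicity of λ is n − rank(A − λI), which equals the number of Jordan blocks for λ):
  λ = 1: algebraic multiplicity = 4, geometric multiplicity = 2

Determining the block sizes for each eigenvalue:
  λ = 1: with am = 4 and gm = 2, the partition is not yet determined (e.g. several partitions of 4 into 2 parts exist). Let N = A − (1)·I. Computing rank(N^1) = 2, rank(N^2) = 1, rank(N^3) = 0; the number of blocks of size ≥ j is rank(N^{j−1}) − rank(N^j), giving [2, 1, 1]. So we have 1 block(s) of size 3, 1 block(s) of size 1 → block sizes [3, 1]

Assembling the blocks gives a Jordan form
J =
  [1, 1, 0, 0]
  [0, 1, 1, 0]
  [0, 0, 1, 0]
  [0, 0, 0, 1]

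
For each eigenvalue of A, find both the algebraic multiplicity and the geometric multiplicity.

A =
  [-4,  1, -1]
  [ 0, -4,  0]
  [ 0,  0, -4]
λ = -4: alg = 3, geom = 2

Step 1 — factor the characteristic polynomial to read off the algebraic multiplicities:
  χ_A(x) = (x + 4)^3

Step 2 — compute geometric multiplicities via the rank-nullity identity g(λ) = n − rank(A − λI):
  rank(A − (-4)·I) = 1, so dim ker(A − (-4)·I) = n − 1 = 2

Summary:
  λ = -4: algebraic multiplicity = 3, geometric multiplicity = 2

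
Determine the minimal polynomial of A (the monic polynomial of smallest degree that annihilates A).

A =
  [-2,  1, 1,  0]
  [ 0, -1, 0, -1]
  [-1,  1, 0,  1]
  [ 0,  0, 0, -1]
x^2 + 2*x + 1

The characteristic polynomial is χ_A(x) = (x + 1)^4, so the eigenvalues are known. The minimal polynomial is
  m_A(x) = Π_λ (x − λ)^{k_λ}
where k_λ is the size of the *largest* Jordan block for λ (equivalently, the smallest k with (A − λI)^k v = 0 for every generalised eigenvector v of λ).

  λ = -1: largest Jordan block has size 2, contributing (x + 1)^2

So m_A(x) = (x + 1)^2 = x^2 + 2*x + 1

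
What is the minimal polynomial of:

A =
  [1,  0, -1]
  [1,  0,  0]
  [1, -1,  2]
x^3 - 3*x^2 + 3*x - 1

The characteristic polynomial is χ_A(x) = (x - 1)^3, so the eigenvalues are known. The minimal polynomial is
  m_A(x) = Π_λ (x − λ)^{k_λ}
where k_λ is the size of the *largest* Jordan block for λ (equivalently, the smallest k with (A − λI)^k v = 0 for every generalised eigenvector v of λ).

  λ = 1: largest Jordan block has size 3, contributing (x − 1)^3

So m_A(x) = (x - 1)^3 = x^3 - 3*x^2 + 3*x - 1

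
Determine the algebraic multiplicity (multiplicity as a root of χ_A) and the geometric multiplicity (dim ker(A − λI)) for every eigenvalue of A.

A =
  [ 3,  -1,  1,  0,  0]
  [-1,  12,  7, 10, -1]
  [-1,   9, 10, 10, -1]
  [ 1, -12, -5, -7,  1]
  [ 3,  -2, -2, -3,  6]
λ = 3: alg = 2, geom = 1; λ = 6: alg = 3, geom = 1

Step 1 — factor the characteristic polynomial to read off the algebraic multiplicities:
  χ_A(x) = (x - 6)^3*(x - 3)^2

Step 2 — compute geometric multiplicities via the rank-nullity identity g(λ) = n − rank(A − λI):
  rank(A − (3)·I) = 4, so dim ker(A − (3)·I) = n − 4 = 1
  rank(A − (6)·I) = 4, so dim ker(A − (6)·I) = n − 4 = 1

Summary:
  λ = 3: algebraic multiplicity = 2, geometric multiplicity = 1
  λ = 6: algebraic multiplicity = 3, geometric multiplicity = 1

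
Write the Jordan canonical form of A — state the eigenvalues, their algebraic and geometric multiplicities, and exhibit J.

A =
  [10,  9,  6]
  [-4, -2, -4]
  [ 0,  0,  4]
J_2(4) ⊕ J_1(4)

The characteristic polynomial is
  det(x·I − A) = x^3 - 12*x^2 + 48*x - 64 = (x - 4)^3

Eigenvalues and multiplicities (the geometric multiplicity of λ is n − rank(A − λI), which equals the number of Jordan blocks for λ):
  λ = 4: algebraic multiplicity = 3, geometric multiplicity = 2

Determining the block sizes for each eigenvalue:
  λ = 4: 2 blocks summing to 3 forces exactly one block of size 2 and the rest size 1 → block sizes [2, 1]

Assembling the blocks gives a Jordan form
J =
  [4, 1, 0]
  [0, 4, 0]
  [0, 0, 4]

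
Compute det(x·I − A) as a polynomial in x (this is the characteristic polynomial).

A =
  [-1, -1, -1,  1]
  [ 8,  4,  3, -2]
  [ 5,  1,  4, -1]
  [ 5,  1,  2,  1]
x^4 - 8*x^3 + 24*x^2 - 32*x + 16

Expanding det(x·I − A) (e.g. by cofactor expansion or by noting that A is similar to its Jordan form J, which has the same characteristic polynomial as A) gives
  χ_A(x) = x^4 - 8*x^3 + 24*x^2 - 32*x + 16
which factors as (x - 2)^4. The eigenvalues (with algebraic multiplicities) are λ = 2 with multiplicity 4.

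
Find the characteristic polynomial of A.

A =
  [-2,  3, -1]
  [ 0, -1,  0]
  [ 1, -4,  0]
x^3 + 3*x^2 + 3*x + 1

Expanding det(x·I − A) (e.g. by cofactor expansion or by noting that A is similar to its Jordan form J, which has the same characteristic polynomial as A) gives
  χ_A(x) = x^3 + 3*x^2 + 3*x + 1
which factors as (x + 1)^3. The eigenvalues (with algebraic multiplicities) are λ = -1 with multiplicity 3.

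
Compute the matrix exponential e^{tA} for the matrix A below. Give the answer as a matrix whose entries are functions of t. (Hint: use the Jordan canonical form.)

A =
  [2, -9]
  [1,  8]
e^{tA} =
  [-3*t*exp(5*t) + exp(5*t), -9*t*exp(5*t)]
  [t*exp(5*t), 3*t*exp(5*t) + exp(5*t)]

Strategy: write A = P · J · P⁻¹ where J is a Jordan canonical form, so e^{tA} = P · e^{tJ} · P⁻¹, and e^{tJ} can be computed block-by-block.

A has Jordan form
J =
  [5, 1]
  [0, 5]
(up to reordering of blocks).

Per-block formulas:
  For a 2×2 Jordan block J_2(5): exp(t · J_2(5)) = e^(5t)·(I + t·N), where N is the 2×2 nilpotent shift.

After assembling e^{tJ} and conjugating by P, we get:

e^{tA} =
  [-3*t*exp(5*t) + exp(5*t), -9*t*exp(5*t)]
  [t*exp(5*t), 3*t*exp(5*t) + exp(5*t)]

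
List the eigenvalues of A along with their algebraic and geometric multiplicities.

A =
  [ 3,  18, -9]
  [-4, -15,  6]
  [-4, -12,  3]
λ = -3: alg = 3, geom = 2

Step 1 — factor the characteristic polynomial to read off the algebraic multiplicities:
  χ_A(x) = (x + 3)^3

Step 2 — compute geometric multiplicities via the rank-nullity identity g(λ) = n − rank(A − λI):
  rank(A − (-3)·I) = 1, so dim ker(A − (-3)·I) = n − 1 = 2

Summary:
  λ = -3: algebraic multiplicity = 3, geometric multiplicity = 2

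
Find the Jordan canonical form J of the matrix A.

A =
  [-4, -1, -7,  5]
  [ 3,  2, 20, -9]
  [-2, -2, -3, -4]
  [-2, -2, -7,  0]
J_3(-3) ⊕ J_1(4)

The characteristic polynomial is
  det(x·I − A) = x^4 + 5*x^3 - 9*x^2 - 81*x - 108 = (x - 4)*(x + 3)^3

Eigenvalues and multiplicities (the geometric multiplicity of λ is n − rank(A − λI), which equals the number of Jordan blocks for λ):
  λ = -3: algebraic multiplicity = 3, geometric multiplicity = 1
  λ = 4: algebraic multiplicity = 1, geometric multiplicity = 1

Determining the block sizes for each eigenvalue:
  λ = -3: one block (gm = 1), so the single block has size am = 3 → block sizes [3]
  λ = 4: one block (gm = 1), so the single block has size am = 1 → block sizes [1]

Assembling the blocks gives a Jordan form
J =
  [-3,  1,  0, 0]
  [ 0, -3,  1, 0]
  [ 0,  0, -3, 0]
  [ 0,  0,  0, 4]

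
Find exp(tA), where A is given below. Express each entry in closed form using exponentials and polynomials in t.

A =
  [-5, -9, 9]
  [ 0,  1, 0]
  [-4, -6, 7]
e^{tA} =
  [-6*t*exp(t) + exp(t), -9*t*exp(t), 9*t*exp(t)]
  [0, exp(t), 0]
  [-4*t*exp(t), -6*t*exp(t), 6*t*exp(t) + exp(t)]

Strategy: write A = P · J · P⁻¹ where J is a Jordan canonical form, so e^{tA} = P · e^{tJ} · P⁻¹, and e^{tJ} can be computed block-by-block.

A has Jordan form
J =
  [1, 1, 0]
  [0, 1, 0]
  [0, 0, 1]
(up to reordering of blocks).

Per-block formulas:
  For a 1×1 block at λ = 1: exp(t · [1]) = [e^(1t)].
  For a 2×2 Jordan block J_2(1): exp(t · J_2(1)) = e^(1t)·(I + t·N), where N is the 2×2 nilpotent shift.

After assembling e^{tJ} and conjugating by P, we get:

e^{tA} =
  [-6*t*exp(t) + exp(t), -9*t*exp(t), 9*t*exp(t)]
  [0, exp(t), 0]
  [-4*t*exp(t), -6*t*exp(t), 6*t*exp(t) + exp(t)]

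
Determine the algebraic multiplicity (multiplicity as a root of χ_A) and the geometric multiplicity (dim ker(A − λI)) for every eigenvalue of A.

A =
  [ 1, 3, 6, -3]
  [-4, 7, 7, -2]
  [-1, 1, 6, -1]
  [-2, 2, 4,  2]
λ = 4: alg = 4, geom = 2

Step 1 — factor the characteristic polynomial to read off the algebraic multiplicities:
  χ_A(x) = (x - 4)^4

Step 2 — compute geometric multiplicities via the rank-nullity identity g(λ) = n − rank(A − λI):
  rank(A − (4)·I) = 2, so dim ker(A − (4)·I) = n − 2 = 2

Summary:
  λ = 4: algebraic multiplicity = 4, geometric multiplicity = 2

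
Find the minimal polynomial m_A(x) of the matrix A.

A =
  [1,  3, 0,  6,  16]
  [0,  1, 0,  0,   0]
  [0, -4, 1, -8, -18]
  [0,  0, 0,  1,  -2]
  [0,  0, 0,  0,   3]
x^3 - 5*x^2 + 7*x - 3

The characteristic polynomial is χ_A(x) = (x - 3)*(x - 1)^4, so the eigenvalues are known. The minimal polynomial is
  m_A(x) = Π_λ (x − λ)^{k_λ}
where k_λ is the size of the *largest* Jordan block for λ (equivalently, the smallest k with (A − λI)^k v = 0 for every generalised eigenvector v of λ).

  λ = 1: largest Jordan block has size 2, contributing (x − 1)^2
  λ = 3: largest Jordan block has size 1, contributing (x − 3)

So m_A(x) = (x - 3)*(x - 1)^2 = x^3 - 5*x^2 + 7*x - 3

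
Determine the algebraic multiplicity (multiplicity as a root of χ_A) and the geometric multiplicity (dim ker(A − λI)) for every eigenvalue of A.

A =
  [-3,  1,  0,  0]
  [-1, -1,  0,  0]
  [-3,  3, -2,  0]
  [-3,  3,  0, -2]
λ = -2: alg = 4, geom = 3

Step 1 — factor the characteristic polynomial to read off the algebraic multiplicities:
  χ_A(x) = (x + 2)^4

Step 2 — compute geometric multiplicities via the rank-nullity identity g(λ) = n − rank(A − λI):
  rank(A − (-2)·I) = 1, so dim ker(A − (-2)·I) = n − 1 = 3

Summary:
  λ = -2: algebraic multiplicity = 4, geometric multiplicity = 3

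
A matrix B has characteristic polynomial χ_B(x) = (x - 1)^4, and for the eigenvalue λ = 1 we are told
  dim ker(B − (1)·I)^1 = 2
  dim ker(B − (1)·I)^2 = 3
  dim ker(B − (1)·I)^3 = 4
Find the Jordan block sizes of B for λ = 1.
Block sizes for λ = 1: [3, 1]

From the dimensions of kernels of powers, the number of Jordan blocks of size at least j is d_j − d_{j−1} where d_j = dim ker(N^j) (with d_0 = 0). Computing the differences gives [2, 1, 1].
The number of blocks of size exactly k is (#blocks of size ≥ k) − (#blocks of size ≥ k + 1), so the partition is: 1 block(s) of size 1, 1 block(s) of size 3.
In nonincreasing order the block sizes are [3, 1].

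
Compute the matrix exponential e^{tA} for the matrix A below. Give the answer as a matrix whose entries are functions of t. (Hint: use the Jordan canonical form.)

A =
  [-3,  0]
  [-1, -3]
e^{tA} =
  [exp(-3*t), 0]
  [-t*exp(-3*t), exp(-3*t)]

Strategy: write A = P · J · P⁻¹ where J is a Jordan canonical form, so e^{tA} = P · e^{tJ} · P⁻¹, and e^{tJ} can be computed block-by-block.

A has Jordan form
J =
  [-3,  1]
  [ 0, -3]
(up to reordering of blocks).

Per-block formulas:
  For a 2×2 Jordan block J_2(-3): exp(t · J_2(-3)) = e^(-3t)·(I + t·N), where N is the 2×2 nilpotent shift.

After assembling e^{tJ} and conjugating by P, we get:

e^{tA} =
  [exp(-3*t), 0]
  [-t*exp(-3*t), exp(-3*t)]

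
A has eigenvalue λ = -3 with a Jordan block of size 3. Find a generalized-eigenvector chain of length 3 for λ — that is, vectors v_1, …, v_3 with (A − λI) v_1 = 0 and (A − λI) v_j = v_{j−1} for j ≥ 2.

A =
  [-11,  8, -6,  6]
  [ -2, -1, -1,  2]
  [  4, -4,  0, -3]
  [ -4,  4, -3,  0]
A Jordan chain for λ = -3 of length 3:
v_1 = (4, 1, -2, 2)ᵀ
v_2 = (-6, -1, 3, -3)ᵀ
v_3 = (0, 0, 1, 0)ᵀ

Let N = A − (-3)·I. We want v_3 with N^3 v_3 = 0 but N^2 v_3 ≠ 0; then v_{j-1} := N · v_j for j = 3, …, 2.

Pick v_3 = (0, 0, 1, 0)ᵀ.
Then v_2 = N · v_3 = (-6, -1, 3, -3)ᵀ.
Then v_1 = N · v_2 = (4, 1, -2, 2)ᵀ.

Sanity check: (A − (-3)·I) v_1 = (0, 0, 0, 0)ᵀ = 0. ✓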